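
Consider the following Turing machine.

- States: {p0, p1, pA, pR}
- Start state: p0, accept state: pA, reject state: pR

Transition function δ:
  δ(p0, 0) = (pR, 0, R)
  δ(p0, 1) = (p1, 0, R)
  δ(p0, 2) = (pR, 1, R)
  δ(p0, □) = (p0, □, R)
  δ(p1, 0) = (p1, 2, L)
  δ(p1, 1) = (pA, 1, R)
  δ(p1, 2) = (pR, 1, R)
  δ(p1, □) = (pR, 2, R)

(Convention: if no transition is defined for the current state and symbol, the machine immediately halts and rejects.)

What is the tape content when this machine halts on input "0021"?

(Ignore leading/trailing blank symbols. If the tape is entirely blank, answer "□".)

Execution trace:
Initial: [p0]0021
Step 1: δ(p0, 0) = (pR, 0, R) → 0[pR]021

The machine reaches the reject state pR and halts.

Final tape (ignoring leading/trailing blanks): 0021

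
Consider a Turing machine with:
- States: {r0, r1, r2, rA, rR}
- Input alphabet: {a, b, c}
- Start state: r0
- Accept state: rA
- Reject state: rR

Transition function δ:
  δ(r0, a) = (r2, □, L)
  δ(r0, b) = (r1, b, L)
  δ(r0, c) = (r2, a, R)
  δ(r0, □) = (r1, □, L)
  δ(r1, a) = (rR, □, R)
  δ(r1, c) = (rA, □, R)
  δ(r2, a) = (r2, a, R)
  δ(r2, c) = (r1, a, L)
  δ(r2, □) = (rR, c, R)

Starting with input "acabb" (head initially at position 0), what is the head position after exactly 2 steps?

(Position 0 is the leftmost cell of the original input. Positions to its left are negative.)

Execution trace (head position shown):
Step 0: [r0]acabb  (head at position 0)
Step 1: move left → [r2]□□cabb  (head at position -1)
Step 2: move right → c[rR]□cabb  (head at position 0)

After 2 steps, the head is at position 0.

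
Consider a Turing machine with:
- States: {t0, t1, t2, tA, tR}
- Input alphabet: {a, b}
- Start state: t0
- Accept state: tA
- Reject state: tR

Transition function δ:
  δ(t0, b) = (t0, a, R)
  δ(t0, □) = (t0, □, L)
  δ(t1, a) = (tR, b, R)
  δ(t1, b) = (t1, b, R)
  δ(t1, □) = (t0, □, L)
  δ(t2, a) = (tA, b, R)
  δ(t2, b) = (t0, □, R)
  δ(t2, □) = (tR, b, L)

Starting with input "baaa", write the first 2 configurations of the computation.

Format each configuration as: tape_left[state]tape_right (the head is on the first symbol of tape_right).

Transitions applied:
Step 1: δ(t0, b) = (t0, a, R)

The first 2 configurations are:
[t0]baaa ⊢ a[t0]aaa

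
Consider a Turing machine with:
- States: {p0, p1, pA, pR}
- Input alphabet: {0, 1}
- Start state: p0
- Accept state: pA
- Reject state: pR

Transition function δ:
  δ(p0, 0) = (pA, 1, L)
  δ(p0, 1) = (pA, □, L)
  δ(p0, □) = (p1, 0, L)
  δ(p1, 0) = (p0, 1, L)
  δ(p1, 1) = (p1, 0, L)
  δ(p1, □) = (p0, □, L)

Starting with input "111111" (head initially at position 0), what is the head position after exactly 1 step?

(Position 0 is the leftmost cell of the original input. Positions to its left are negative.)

Execution trace (head position shown):
Step 0: [p0]111111  (head at position 0)
Step 1: move left → [pA]□□11111  (head at position -1)

After 1 step, the head is at position -1.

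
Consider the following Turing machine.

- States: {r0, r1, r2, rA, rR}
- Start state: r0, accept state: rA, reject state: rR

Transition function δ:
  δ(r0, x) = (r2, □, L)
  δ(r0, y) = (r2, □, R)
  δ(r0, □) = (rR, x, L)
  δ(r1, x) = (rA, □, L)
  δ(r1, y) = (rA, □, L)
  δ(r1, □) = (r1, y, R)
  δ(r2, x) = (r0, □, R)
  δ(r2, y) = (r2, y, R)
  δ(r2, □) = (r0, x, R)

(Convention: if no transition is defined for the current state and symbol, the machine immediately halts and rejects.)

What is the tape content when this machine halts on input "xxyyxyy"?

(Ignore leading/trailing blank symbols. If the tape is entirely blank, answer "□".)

Execution trace:
Initial: [r0]xxyyxyy
Step 1: δ(r0, x) = (r2, □, L) → [r2]□□xyyxyy
Step 2: δ(r2, □) = (r0, x, R) → x[r0]□xyyxyy
Step 3: δ(r0, □) = (rR, x, L) → [rR]xxxyyxyy

The machine reaches the reject state rR and halts.

Final tape (ignoring leading/trailing blanks): xxxyyxyy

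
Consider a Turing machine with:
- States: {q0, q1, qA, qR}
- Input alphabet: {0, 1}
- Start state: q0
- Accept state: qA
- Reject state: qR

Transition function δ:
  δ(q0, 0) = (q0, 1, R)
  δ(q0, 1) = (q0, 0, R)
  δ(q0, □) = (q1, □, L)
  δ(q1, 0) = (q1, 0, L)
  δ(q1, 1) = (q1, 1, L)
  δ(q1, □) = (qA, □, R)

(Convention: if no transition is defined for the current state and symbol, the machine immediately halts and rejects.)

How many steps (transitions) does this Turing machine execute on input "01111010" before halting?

Execution trace:
Initial: [q0]01111010
Step 1: δ(q0, 0) = (q0, 1, R) → 1[q0]1111010
Step 2: δ(q0, 1) = (q0, 0, R) → 10[q0]111010
Step 3: δ(q0, 1) = (q0, 0, R) → 100[q0]11010
Step 4: δ(q0, 1) = (q0, 0, R) → 1000[q0]1010
Step 5: δ(q0, 1) = (q0, 0, R) → 10000[q0]010
Step 6: δ(q0, 0) = (q0, 1, R) → 100001[q0]10
Step 7: δ(q0, 1) = (q0, 0, R) → 1000010[q0]0
Step 8: δ(q0, 0) = (q0, 1, R) → 10000101[q0]□
Step 9: δ(q0, □) = (q1, □, L) → 1000010[q1]1□
Step 10: δ(q1, 1) = (q1, 1, L) → 100001[q1]01□
Step 11: δ(q1, 0) = (q1, 0, L) → 10000[q1]101□
Step 12: δ(q1, 1) = (q1, 1, L) → 1000[q1]0101□
Step 13: δ(q1, 0) = (q1, 0, L) → 100[q1]00101□
Step 14: δ(q1, 0) = (q1, 0, L) → 10[q1]000101□
Step 15: δ(q1, 0) = (q1, 0, L) → 1[q1]0000101□
Step 16: δ(q1, 0) = (q1, 0, L) → [q1]10000101□
Step 17: δ(q1, 1) = (q1, 1, L) → [q1]□10000101□
Step 18: δ(q1, □) = (qA, □, R) → □[qA]10000101□

The machine reaches the accept state qA and halts.

The machine executed 18 steps before halting.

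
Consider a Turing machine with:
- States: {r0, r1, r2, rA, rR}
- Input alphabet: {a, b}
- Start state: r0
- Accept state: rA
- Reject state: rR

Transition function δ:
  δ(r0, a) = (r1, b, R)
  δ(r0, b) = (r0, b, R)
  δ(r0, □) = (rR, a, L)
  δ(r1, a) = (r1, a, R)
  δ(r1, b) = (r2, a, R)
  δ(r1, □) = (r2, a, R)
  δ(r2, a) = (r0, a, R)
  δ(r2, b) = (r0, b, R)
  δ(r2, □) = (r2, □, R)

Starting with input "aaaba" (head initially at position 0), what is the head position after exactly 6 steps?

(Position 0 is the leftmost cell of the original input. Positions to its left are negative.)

Execution trace (head position shown):
Step 0: [r0]aaaba  (head at position 0)
Step 1: move right → b[r1]aaba  (head at position 1)
Step 2: move right → ba[r1]aba  (head at position 2)
Step 3: move right → baa[r1]ba  (head at position 3)
Step 4: move right → baaa[r2]a  (head at position 4)
Step 5: move right → baaaa[r0]□  (head at position 5)
Step 6: move left → baaa[rR]aa  (head at position 4)

After 6 steps, the head is at position 4.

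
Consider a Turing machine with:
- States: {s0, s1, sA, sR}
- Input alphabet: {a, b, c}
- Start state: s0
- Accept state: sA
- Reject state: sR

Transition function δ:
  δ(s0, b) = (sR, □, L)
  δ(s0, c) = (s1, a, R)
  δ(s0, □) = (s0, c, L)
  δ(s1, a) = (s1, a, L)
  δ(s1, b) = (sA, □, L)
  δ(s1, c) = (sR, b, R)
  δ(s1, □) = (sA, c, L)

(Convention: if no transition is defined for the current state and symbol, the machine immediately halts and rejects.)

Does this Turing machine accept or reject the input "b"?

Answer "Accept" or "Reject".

Execution trace:
Initial: [s0]b
Step 1: δ(s0, b) = (sR, □, L) → [sR]□□

The machine reaches the reject state sR and halts.

Answer: Reject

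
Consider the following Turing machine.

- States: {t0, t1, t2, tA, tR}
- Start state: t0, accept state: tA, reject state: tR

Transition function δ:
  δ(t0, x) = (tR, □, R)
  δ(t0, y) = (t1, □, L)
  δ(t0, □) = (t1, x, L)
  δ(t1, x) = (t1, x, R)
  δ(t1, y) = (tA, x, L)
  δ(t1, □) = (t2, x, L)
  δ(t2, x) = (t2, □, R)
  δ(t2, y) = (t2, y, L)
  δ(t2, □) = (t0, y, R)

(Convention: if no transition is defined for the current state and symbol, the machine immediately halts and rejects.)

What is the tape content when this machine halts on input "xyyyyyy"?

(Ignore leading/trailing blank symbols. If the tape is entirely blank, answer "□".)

Execution trace:
Initial: [t0]xyyyyyy
Step 1: δ(t0, x) = (tR, □, R) → □[tR]yyyyyy

The machine reaches the reject state tR and halts.

Final tape (ignoring leading/trailing blanks): yyyyyy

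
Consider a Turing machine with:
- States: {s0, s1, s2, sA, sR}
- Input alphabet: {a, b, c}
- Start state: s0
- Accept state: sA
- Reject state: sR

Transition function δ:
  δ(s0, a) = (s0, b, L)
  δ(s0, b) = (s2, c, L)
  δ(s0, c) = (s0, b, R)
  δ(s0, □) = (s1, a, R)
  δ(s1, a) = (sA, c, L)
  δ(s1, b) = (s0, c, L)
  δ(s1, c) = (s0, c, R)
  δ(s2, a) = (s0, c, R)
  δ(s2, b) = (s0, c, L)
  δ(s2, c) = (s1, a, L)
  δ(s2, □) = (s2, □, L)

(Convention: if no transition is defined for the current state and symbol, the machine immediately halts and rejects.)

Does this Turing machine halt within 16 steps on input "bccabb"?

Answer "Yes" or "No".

Execution trace:
Initial: [s0]bccabb
Step 1: δ(s0, b) = (s2, c, L) → [s2]□cccabb
Step 2: δ(s2, □) = (s2, □, L) → [s2]□□cccabb
Step 3: δ(s2, □) = (s2, □, L) → [s2]□□□cccabb
Step 4: δ(s2, □) = (s2, □, L) → [s2]□□□□cccabb
Step 5: δ(s2, □) = (s2, □, L) → [s2]□□□□□cccabb
Step 6: δ(s2, □) = (s2, □, L) → [s2]□□□□□□cccabb
Step 7: δ(s2, □) = (s2, □, L) → [s2]□□□□□□□cccabb
Step 8: δ(s2, □) = (s2, □, L) → [s2]□□□□□□□□cccabb
Step 9: δ(s2, □) = (s2, □, L) → [s2]□□□□□□□□□cccabb
Step 10: δ(s2, □) = (s2, □, L) → [s2]□□□□□□□□□□cccabb
Step 11: δ(s2, □) = (s2, □, L) → [s2]□□□□□□□□□□□cccabb
Step 12: δ(s2, □) = (s2, □, L) → [s2]□□□□□□□□□□□□cccabb
Step 13: δ(s2, □) = (s2, □, L) → [s2]□□□□□□□□□□□□□cccabb
Step 14: δ(s2, □) = (s2, □, L) → [s2]□□□□□□□□□□□□□□cccabb
Step 15: δ(s2, □) = (s2, □, L) → [s2]□□□□□□□□□□□□□□□cccabb
Step 16: δ(s2, □) = (s2, □, L) → [s2]□□□□□□□□□□□□□□□□cccabb

The machine has not reached a halting state after 16 steps.
The machine did not halt within the 16-step bound.

Answer: No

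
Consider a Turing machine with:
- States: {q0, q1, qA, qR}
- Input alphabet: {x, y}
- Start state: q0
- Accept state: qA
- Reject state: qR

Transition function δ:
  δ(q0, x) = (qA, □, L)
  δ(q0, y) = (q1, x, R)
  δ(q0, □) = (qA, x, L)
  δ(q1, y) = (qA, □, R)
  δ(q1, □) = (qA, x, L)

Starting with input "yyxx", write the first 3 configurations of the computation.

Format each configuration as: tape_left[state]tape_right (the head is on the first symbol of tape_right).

Transitions applied:
Step 1: δ(q0, y) = (q1, x, R)
Step 2: δ(q1, y) = (qA, □, R)

The first 3 configurations are:
[q0]yyxx ⊢ x[q1]yxx ⊢ x□[qA]xx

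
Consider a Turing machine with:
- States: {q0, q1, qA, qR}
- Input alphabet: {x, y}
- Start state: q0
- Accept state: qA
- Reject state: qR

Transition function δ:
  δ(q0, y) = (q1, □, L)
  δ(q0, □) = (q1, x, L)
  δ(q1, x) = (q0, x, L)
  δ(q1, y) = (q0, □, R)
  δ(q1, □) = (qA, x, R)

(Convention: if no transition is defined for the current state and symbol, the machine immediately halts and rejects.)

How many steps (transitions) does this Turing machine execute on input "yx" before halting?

Execution trace:
Initial: [q0]yx
Step 1: δ(q0, y) = (q1, □, L) → [q1]□□x
Step 2: δ(q1, □) = (qA, x, R) → x[qA]□x

The machine reaches the accept state qA and halts.

The machine executed 2 steps before halting.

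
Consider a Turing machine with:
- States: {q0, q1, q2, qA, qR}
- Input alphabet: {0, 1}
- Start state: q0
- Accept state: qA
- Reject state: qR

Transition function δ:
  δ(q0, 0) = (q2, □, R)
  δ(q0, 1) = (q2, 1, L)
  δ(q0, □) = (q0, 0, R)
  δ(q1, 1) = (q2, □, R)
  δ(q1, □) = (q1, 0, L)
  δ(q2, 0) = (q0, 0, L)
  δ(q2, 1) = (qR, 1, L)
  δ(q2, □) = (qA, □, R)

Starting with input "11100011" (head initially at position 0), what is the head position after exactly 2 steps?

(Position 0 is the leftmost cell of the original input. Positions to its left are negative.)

Execution trace (head position shown):
Step 0: [q0]11100011  (head at position 0)
Step 1: move left → [q2]□11100011  (head at position -1)
Step 2: move right → □[qA]11100011  (head at position 0)

After 2 steps, the head is at position 0.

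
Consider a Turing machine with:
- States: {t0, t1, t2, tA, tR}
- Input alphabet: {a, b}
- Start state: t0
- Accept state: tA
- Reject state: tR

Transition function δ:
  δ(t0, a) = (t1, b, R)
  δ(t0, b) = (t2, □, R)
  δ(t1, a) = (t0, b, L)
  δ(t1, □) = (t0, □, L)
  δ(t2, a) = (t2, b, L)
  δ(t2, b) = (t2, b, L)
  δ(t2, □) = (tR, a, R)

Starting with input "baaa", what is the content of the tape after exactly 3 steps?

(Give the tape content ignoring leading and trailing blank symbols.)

Execution trace:
Initial: [t0]baaa
Step 1: δ(t0, b) = (t2, □, R) → □[t2]aaa
Step 2: δ(t2, a) = (t2, b, L) → [t2]□baa
Step 3: δ(t2, □) = (tR, a, R) → a[tR]baa

The machine reaches the reject state tR and halts.

After 3 steps, the tape (ignoring leading/trailing blanks) is: abaa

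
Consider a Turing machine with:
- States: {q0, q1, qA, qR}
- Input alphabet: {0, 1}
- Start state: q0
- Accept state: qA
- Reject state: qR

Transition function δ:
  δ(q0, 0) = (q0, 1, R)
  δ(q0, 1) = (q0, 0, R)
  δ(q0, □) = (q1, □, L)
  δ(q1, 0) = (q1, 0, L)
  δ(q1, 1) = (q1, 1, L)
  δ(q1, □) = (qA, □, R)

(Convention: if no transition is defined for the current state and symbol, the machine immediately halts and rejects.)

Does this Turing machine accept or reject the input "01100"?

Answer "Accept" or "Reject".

Execution trace:
Initial: [q0]01100
Step 1: δ(q0, 0) = (q0, 1, R) → 1[q0]1100
Step 2: δ(q0, 1) = (q0, 0, R) → 10[q0]100
Step 3: δ(q0, 1) = (q0, 0, R) → 100[q0]00
Step 4: δ(q0, 0) = (q0, 1, R) → 1001[q0]0
Step 5: δ(q0, 0) = (q0, 1, R) → 10011[q0]□
Step 6: δ(q0, □) = (q1, □, L) → 1001[q1]1□
Step 7: δ(q1, 1) = (q1, 1, L) → 100[q1]11□
Step 8: δ(q1, 1) = (q1, 1, L) → 10[q1]011□
Step 9: δ(q1, 0) = (q1, 0, L) → 1[q1]0011□
Step 10: δ(q1, 0) = (q1, 0, L) → [q1]10011□
Step 11: δ(q1, 1) = (q1, 1, L) → [q1]□10011□
Step 12: δ(q1, □) = (qA, □, R) → □[qA]10011□

The machine reaches the accept state qA and halts.

Answer: Accept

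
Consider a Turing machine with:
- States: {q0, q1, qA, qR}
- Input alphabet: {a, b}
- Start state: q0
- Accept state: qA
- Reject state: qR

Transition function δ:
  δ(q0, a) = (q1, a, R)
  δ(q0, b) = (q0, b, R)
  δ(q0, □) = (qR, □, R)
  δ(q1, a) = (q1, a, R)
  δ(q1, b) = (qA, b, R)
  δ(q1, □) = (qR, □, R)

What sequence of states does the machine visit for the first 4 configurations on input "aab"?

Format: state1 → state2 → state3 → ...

Execution trace:
Initial: [q0]aab
Step 1: δ(q0, a) = (q1, a, R) → a[q1]ab
Step 2: δ(q1, a) = (q1, a, R) → aa[q1]b
Step 3: δ(q1, b) = (qA, b, R) → aab[qA]□

The machine reaches the accept state qA and halts.

State sequence: q0 → q1 → q1 → qA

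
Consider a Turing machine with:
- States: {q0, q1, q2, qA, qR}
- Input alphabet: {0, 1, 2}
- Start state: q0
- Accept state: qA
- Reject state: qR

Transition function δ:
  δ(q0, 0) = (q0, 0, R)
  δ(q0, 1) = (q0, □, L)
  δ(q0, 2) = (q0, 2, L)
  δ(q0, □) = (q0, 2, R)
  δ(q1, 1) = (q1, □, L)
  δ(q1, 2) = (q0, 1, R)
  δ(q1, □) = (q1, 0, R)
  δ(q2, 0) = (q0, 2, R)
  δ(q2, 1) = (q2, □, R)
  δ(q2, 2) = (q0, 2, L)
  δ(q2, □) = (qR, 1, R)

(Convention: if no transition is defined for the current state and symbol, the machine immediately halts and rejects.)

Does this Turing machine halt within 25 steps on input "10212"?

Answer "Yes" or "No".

Execution trace:
Initial: [q0]10212
Step 1: δ(q0, 1) = (q0, □, L) → [q0]□□0212
Step 2: δ(q0, □) = (q0, 2, R) → 2[q0]□0212
Step 3: δ(q0, □) = (q0, 2, R) → 22[q0]0212
Step 4: δ(q0, 0) = (q0, 0, R) → 220[q0]212
Step 5: δ(q0, 2) = (q0, 2, L) → 22[q0]0212
Step 6: δ(q0, 0) = (q0, 0, R) → 220[q0]212
Step 7: δ(q0, 2) = (q0, 2, L) → 22[q0]0212
Step 8: δ(q0, 0) = (q0, 0, R) → 220[q0]212
Step 9: δ(q0, 2) = (q0, 2, L) → 22[q0]0212
Step 10: δ(q0, 0) = (q0, 0, R) → 220[q0]212
Step 11: δ(q0, 2) = (q0, 2, L) → 22[q0]0212
Step 12: δ(q0, 0) = (q0, 0, R) → 220[q0]212
Step 13: δ(q0, 2) = (q0, 2, L) → 22[q0]0212
Step 14: δ(q0, 0) = (q0, 0, R) → 220[q0]212
Step 15: δ(q0, 2) = (q0, 2, L) → 22[q0]0212
Step 16: δ(q0, 0) = (q0, 0, R) → 220[q0]212
Step 17: δ(q0, 2) = (q0, 2, L) → 22[q0]0212
Step 18: δ(q0, 0) = (q0, 0, R) → 220[q0]212
Step 19: δ(q0, 2) = (q0, 2, L) → 22[q0]0212
Step 20: δ(q0, 0) = (q0, 0, R) → 220[q0]212
Step 21: δ(q0, 2) = (q0, 2, L) → 22[q0]0212
Step 22: δ(q0, 0) = (q0, 0, R) → 220[q0]212
Step 23: δ(q0, 2) = (q0, 2, L) → 22[q0]0212
Step 24: δ(q0, 0) = (q0, 0, R) → 220[q0]212
Step 25: δ(q0, 2) = (q0, 2, L) → 22[q0]0212

The machine has not reached a halting state after 25 steps.
The machine did not halt within the 25-step bound.

Answer: No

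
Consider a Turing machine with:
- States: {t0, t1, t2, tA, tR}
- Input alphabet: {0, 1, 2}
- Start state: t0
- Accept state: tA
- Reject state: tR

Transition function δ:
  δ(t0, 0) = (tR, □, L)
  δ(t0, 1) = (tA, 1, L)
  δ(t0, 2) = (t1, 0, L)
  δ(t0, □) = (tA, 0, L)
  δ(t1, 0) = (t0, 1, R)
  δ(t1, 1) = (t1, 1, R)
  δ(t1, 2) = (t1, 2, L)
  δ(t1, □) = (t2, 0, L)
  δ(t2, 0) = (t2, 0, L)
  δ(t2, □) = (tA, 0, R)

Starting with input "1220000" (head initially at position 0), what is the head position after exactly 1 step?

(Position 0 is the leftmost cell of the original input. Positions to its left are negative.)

Execution trace (head position shown):
Step 0: [t0]1220000  (head at position 0)
Step 1: move left → [tA]□1220000  (head at position -1)

After 1 step, the head is at position -1.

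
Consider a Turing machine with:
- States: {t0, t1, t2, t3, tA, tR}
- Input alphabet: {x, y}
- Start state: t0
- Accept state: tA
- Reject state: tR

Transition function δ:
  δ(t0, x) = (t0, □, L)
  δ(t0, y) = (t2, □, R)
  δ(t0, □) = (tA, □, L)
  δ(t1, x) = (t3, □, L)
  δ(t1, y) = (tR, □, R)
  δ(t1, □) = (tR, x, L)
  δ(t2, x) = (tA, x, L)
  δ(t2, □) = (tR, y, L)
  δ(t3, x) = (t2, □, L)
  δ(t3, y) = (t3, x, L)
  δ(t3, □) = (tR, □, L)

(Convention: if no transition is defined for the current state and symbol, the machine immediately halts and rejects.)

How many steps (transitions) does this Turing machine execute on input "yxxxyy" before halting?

Execution trace:
Initial: [t0]yxxxyy
Step 1: δ(t0, y) = (t2, □, R) → □[t2]xxxyy
Step 2: δ(t2, x) = (tA, x, L) → [tA]□xxxyy

The machine reaches the accept state tA and halts.

The machine executed 2 steps before halting.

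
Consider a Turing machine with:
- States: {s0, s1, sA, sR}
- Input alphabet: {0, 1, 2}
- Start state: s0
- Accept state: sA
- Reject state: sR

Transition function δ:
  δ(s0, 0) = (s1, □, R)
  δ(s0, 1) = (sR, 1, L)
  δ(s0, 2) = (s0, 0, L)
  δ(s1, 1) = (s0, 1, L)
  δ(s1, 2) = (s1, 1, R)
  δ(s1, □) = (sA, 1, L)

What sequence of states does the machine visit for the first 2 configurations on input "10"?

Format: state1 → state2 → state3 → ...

Execution trace:
Initial: [s0]10
Step 1: δ(s0, 1) = (sR, 1, L) → [sR]□10

The machine reaches the reject state sR and halts.

State sequence: s0 → sR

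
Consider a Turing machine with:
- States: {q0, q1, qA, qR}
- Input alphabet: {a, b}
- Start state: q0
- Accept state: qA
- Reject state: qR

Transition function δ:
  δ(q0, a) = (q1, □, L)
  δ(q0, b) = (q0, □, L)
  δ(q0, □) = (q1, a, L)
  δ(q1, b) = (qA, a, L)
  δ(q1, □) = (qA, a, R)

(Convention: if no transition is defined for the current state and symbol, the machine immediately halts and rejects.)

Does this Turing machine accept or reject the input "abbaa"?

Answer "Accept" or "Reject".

Execution trace:
Initial: [q0]abbaa
Step 1: δ(q0, a) = (q1, □, L) → [q1]□□bbaa
Step 2: δ(q1, □) = (qA, a, R) → a[qA]□bbaa

The machine reaches the accept state qA and halts.

Answer: Accept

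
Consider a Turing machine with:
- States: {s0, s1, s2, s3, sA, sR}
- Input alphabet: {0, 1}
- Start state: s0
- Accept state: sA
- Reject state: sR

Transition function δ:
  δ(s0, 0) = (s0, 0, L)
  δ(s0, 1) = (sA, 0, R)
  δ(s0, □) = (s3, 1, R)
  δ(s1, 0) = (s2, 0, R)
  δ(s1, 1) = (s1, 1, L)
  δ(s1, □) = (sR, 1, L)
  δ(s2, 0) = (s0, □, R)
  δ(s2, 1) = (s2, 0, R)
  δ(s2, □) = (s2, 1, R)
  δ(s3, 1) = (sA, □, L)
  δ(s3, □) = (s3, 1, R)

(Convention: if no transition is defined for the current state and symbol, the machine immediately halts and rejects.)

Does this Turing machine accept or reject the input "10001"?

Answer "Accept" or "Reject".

Execution trace:
Initial: [s0]10001
Step 1: δ(s0, 1) = (sA, 0, R) → 0[sA]0001

The machine reaches the accept state sA and halts.

Answer: Accept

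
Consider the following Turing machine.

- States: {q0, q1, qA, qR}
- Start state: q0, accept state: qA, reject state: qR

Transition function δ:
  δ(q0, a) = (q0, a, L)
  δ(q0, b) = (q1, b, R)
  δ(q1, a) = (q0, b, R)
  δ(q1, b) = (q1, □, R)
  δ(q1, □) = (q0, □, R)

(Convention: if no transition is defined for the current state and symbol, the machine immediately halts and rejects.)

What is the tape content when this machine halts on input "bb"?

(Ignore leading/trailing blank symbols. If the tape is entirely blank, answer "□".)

Execution trace:
Initial: [q0]bb
Step 1: δ(q0, b) = (q1, b, R) → b[q1]b
Step 2: δ(q1, b) = (q1, □, R) → b□[q1]□
Step 3: δ(q1, □) = (q0, □, R) → b□□[q0]□

No transition is defined for δ(q0, □). By convention the machine halts and rejects.

Final tape (ignoring leading/trailing blanks): b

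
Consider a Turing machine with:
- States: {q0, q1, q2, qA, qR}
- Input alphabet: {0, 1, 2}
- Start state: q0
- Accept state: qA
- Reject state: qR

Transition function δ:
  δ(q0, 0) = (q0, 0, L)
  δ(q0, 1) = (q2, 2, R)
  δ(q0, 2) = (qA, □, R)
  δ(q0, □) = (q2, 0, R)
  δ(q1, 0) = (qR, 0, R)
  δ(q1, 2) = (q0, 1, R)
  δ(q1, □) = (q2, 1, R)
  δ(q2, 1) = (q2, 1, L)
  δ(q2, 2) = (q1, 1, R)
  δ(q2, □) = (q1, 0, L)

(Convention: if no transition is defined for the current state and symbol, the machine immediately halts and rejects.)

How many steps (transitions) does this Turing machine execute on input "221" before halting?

Execution trace:
Initial: [q0]221
Step 1: δ(q0, 2) = (qA, □, R) → □[qA]21

The machine reaches the accept state qA and halts.

The machine executed 1 step before halting.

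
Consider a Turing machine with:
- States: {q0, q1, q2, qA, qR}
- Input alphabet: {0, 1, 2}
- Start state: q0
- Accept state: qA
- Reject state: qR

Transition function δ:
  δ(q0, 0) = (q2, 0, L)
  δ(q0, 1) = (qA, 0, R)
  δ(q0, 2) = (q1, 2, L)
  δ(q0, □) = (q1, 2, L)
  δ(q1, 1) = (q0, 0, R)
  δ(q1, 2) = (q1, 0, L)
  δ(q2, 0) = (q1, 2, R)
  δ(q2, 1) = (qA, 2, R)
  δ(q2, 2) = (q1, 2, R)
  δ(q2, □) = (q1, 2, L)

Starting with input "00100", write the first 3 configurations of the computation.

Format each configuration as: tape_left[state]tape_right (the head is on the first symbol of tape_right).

Transitions applied:
Step 1: δ(q0, 0) = (q2, 0, L)
Step 2: δ(q2, □) = (q1, 2, L)

The first 3 configurations are:
[q0]00100 ⊢ [q2]□00100 ⊢ [q1]□200100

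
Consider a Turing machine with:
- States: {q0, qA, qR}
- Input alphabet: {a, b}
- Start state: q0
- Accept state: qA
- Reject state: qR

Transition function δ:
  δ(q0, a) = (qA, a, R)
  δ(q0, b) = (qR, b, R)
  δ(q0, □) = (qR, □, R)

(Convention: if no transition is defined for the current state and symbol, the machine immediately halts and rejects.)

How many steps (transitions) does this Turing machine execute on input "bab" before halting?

Execution trace:
Initial: [q0]bab
Step 1: δ(q0, b) = (qR, b, R) → b[qR]ab

The machine reaches the reject state qR and halts.

The machine executed 1 step before halting.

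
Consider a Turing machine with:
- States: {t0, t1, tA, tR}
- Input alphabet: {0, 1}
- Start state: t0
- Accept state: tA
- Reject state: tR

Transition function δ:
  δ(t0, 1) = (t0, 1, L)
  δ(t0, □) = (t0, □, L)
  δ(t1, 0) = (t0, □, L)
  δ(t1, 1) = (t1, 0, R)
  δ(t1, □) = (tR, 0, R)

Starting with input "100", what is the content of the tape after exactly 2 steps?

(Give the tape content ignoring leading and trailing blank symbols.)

Execution trace:
Initial: [t0]100
Step 1: δ(t0, 1) = (t0, 1, L) → [t0]□100
Step 2: δ(t0, □) = (t0, □, L) → [t0]□□100

After 2 steps, the tape (ignoring leading/trailing blanks) is: 100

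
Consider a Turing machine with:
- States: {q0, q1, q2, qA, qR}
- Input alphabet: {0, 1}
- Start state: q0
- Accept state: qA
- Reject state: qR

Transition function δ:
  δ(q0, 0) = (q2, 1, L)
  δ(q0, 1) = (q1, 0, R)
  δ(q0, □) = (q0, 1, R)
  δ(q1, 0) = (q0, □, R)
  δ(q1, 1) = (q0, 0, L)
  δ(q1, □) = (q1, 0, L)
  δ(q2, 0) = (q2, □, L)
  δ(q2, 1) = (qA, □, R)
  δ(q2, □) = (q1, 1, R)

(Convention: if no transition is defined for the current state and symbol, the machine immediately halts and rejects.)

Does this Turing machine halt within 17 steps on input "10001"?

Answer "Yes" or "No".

Execution trace:
Initial: [q0]10001
Step 1: δ(q0, 1) = (q1, 0, R) → 0[q1]0001
Step 2: δ(q1, 0) = (q0, □, R) → 0□[q0]001
Step 3: δ(q0, 0) = (q2, 1, L) → 0[q2]□101
Step 4: δ(q2, □) = (q1, 1, R) → 01[q1]101
Step 5: δ(q1, 1) = (q0, 0, L) → 0[q0]1001
Step 6: δ(q0, 1) = (q1, 0, R) → 00[q1]001
Step 7: δ(q1, 0) = (q0, □, R) → 00□[q0]01
Step 8: δ(q0, 0) = (q2, 1, L) → 00[q2]□11
Step 9: δ(q2, □) = (q1, 1, R) → 001[q1]11
Step 10: δ(q1, 1) = (q0, 0, L) → 00[q0]101
Step 11: δ(q0, 1) = (q1, 0, R) → 000[q1]01
Step 12: δ(q1, 0) = (q0, □, R) → 000□[q0]1
Step 13: δ(q0, 1) = (q1, 0, R) → 000□0[q1]□
Step 14: δ(q1, □) = (q1, 0, L) → 000□[q1]00
Step 15: δ(q1, 0) = (q0, □, R) → 000□□[q0]0
Step 16: δ(q0, 0) = (q2, 1, L) → 000□[q2]□1
Step 17: δ(q2, □) = (q1, 1, R) → 000□1[q1]1

The machine has not reached a halting state after 17 steps.
The machine did not halt within the 17-step bound.

Answer: No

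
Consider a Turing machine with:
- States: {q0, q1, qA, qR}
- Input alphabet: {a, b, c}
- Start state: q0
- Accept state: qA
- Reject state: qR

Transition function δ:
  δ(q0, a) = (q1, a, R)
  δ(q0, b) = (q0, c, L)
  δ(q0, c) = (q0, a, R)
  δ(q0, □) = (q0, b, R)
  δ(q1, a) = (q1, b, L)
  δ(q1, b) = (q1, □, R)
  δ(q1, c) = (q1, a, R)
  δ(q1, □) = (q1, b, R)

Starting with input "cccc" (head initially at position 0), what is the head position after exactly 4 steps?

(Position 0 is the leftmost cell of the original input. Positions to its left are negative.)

Execution trace (head position shown):
Step 0: [q0]cccc  (head at position 0)
Step 1: move right → a[q0]ccc  (head at position 1)
Step 2: move right → aa[q0]cc  (head at position 2)
Step 3: move right → aaa[q0]c  (head at position 3)
Step 4: move right → aaaa[q0]□  (head at position 4)

After 4 steps, the head is at position 4.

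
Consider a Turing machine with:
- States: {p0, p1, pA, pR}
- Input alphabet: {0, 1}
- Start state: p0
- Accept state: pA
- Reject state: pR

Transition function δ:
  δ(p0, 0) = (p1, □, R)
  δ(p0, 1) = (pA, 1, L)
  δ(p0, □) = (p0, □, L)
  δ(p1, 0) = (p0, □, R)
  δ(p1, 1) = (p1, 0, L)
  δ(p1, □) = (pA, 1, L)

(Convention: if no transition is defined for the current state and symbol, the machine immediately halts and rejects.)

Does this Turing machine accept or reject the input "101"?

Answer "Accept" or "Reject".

Execution trace:
Initial: [p0]101
Step 1: δ(p0, 1) = (pA, 1, L) → [pA]□101

The machine reaches the accept state pA and halts.

Answer: Accept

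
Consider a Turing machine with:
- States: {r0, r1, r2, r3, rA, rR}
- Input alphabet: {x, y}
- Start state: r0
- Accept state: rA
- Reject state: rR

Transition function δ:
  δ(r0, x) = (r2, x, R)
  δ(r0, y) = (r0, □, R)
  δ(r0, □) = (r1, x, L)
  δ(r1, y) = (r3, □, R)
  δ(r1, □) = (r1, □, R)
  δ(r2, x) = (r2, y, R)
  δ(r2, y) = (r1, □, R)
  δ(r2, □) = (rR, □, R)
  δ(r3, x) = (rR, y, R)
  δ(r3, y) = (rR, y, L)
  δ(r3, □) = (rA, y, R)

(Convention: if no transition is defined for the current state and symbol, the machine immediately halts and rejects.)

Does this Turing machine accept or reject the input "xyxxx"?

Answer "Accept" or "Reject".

Execution trace:
Initial: [r0]xyxxx
Step 1: δ(r0, x) = (r2, x, R) → x[r2]yxxx
Step 2: δ(r2, y) = (r1, □, R) → x□[r1]xxx

No transition is defined for δ(r1, x). By convention the machine halts and rejects.

Answer: Reject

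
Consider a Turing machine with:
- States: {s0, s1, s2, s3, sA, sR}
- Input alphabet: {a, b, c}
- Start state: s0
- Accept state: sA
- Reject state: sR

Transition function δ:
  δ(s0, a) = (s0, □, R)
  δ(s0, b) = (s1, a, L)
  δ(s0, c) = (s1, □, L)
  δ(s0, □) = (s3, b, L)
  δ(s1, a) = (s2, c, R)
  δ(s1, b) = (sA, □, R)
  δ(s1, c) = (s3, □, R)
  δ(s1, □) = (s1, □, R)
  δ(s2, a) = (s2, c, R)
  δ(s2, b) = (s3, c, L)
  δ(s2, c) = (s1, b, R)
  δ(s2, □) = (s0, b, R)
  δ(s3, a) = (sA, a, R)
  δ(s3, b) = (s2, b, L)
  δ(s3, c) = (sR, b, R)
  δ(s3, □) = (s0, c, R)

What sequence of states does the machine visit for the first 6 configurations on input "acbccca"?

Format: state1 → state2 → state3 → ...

Execution trace:
Initial: [s0]acbccca
Step 1: δ(s0, a) = (s0, □, R) → □[s0]cbccca
Step 2: δ(s0, c) = (s1, □, L) → [s1]□□bccca
Step 3: δ(s1, □) = (s1, □, R) → □[s1]□bccca
Step 4: δ(s1, □) = (s1, □, R) → □□[s1]bccca
Step 5: δ(s1, b) = (sA, □, R) → □□□[sA]ccca

The machine reaches the accept state sA and halts.

State sequence: s0 → s0 → s1 → s1 → s1 → sA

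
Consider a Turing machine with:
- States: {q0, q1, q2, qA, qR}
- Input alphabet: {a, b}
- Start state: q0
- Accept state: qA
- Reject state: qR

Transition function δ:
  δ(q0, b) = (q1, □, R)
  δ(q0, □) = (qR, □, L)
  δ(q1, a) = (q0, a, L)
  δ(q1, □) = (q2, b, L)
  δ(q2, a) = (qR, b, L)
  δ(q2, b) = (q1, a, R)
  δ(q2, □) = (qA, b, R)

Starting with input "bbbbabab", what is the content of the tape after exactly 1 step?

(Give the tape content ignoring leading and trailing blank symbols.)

Execution trace:
Initial: [q0]bbbbabab
Step 1: δ(q0, b) = (q1, □, R) → □[q1]bbbabab

No transition is defined for δ(q1, b). By convention the machine halts and rejects.

After 1 step, the tape (ignoring leading/trailing blanks) is: bbbabab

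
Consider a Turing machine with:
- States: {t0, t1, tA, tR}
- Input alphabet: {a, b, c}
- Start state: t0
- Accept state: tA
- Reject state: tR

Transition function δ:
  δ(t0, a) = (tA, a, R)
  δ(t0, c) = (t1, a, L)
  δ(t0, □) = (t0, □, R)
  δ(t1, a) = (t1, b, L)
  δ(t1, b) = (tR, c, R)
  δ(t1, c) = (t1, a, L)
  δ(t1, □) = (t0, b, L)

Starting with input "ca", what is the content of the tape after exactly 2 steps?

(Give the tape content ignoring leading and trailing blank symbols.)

Execution trace:
Initial: [t0]ca
Step 1: δ(t0, c) = (t1, a, L) → [t1]□aa
Step 2: δ(t1, □) = (t0, b, L) → [t0]□baa

After 2 steps, the tape (ignoring leading/trailing blanks) is: baa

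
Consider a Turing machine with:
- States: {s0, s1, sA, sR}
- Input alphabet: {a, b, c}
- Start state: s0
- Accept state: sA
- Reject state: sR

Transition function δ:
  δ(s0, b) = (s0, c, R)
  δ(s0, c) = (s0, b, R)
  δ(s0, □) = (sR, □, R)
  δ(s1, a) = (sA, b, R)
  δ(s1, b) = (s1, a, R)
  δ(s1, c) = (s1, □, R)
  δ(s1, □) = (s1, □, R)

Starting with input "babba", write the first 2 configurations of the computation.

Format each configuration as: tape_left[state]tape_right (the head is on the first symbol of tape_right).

Transitions applied:
Step 1: δ(s0, b) = (s0, c, R)

The first 2 configurations are:
[s0]babba ⊢ c[s0]abba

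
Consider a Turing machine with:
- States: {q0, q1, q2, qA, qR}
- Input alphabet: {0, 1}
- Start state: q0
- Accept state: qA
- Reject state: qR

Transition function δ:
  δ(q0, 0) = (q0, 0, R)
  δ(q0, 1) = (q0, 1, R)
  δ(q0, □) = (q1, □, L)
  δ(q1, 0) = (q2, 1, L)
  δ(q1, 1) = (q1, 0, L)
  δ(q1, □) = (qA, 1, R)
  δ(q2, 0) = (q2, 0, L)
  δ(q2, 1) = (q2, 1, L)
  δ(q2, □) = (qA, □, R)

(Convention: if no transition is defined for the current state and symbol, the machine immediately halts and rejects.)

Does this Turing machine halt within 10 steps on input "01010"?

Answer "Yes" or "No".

Execution trace:
Initial: [q0]01010
Step 1: δ(q0, 0) = (q0, 0, R) → 0[q0]1010
Step 2: δ(q0, 1) = (q0, 1, R) → 01[q0]010
Step 3: δ(q0, 0) = (q0, 0, R) → 010[q0]10
Step 4: δ(q0, 1) = (q0, 1, R) → 0101[q0]0
Step 5: δ(q0, 0) = (q0, 0, R) → 01010[q0]□
Step 6: δ(q0, □) = (q1, □, L) → 0101[q1]0□
Step 7: δ(q1, 0) = (q2, 1, L) → 010[q2]11□
Step 8: δ(q2, 1) = (q2, 1, L) → 01[q2]011□
Step 9: δ(q2, 0) = (q2, 0, L) → 0[q2]1011□
Step 10: δ(q2, 1) = (q2, 1, L) → [q2]01011□

The machine has not reached a halting state after 10 steps.
The machine did not halt within the 10-step bound.

Answer: No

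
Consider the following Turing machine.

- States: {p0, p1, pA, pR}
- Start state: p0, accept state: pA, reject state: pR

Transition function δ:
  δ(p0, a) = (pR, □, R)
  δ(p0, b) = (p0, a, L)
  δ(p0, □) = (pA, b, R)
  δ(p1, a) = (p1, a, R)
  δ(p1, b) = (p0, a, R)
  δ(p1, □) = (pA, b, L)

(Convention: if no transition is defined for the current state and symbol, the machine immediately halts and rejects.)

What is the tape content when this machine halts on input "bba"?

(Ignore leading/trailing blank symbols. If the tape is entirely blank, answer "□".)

Execution trace:
Initial: [p0]bba
Step 1: δ(p0, b) = (p0, a, L) → [p0]□aba
Step 2: δ(p0, □) = (pA, b, R) → b[pA]aba

The machine reaches the accept state pA and halts.

Final tape (ignoring leading/trailing blanks): baba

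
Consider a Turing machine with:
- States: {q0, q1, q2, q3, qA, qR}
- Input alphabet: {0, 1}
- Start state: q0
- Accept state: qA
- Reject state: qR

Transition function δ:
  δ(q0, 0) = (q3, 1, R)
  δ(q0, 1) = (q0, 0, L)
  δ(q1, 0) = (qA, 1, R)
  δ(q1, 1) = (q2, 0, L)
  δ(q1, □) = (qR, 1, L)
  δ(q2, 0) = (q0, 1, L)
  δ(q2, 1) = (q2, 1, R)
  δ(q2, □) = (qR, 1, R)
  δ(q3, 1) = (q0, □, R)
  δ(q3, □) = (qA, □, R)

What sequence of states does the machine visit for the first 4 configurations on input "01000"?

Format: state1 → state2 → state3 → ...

Execution trace:
Initial: [q0]01000
Step 1: δ(q0, 0) = (q3, 1, R) → 1[q3]1000
Step 2: δ(q3, 1) = (q0, □, R) → 1□[q0]000
Step 3: δ(q0, 0) = (q3, 1, R) → 1□1[q3]00

No transition is defined for δ(q3, 0). By convention the machine halts and rejects.

State sequence: q0 → q3 → q0 → q3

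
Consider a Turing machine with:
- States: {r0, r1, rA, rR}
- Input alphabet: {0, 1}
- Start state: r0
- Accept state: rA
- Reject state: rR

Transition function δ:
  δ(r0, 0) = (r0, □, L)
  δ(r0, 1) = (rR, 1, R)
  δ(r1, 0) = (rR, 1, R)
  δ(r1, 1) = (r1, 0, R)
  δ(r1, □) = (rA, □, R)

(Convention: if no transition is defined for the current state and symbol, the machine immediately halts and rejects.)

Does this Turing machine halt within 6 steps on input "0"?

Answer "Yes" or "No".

Execution trace:
Initial: [r0]0
Step 1: δ(r0, 0) = (r0, □, L) → [r0]□□

No transition is defined for δ(r0, □). By convention the machine halts and rejects.
The machine halted after 1 step (within the 6-step bound).

Answer: Yes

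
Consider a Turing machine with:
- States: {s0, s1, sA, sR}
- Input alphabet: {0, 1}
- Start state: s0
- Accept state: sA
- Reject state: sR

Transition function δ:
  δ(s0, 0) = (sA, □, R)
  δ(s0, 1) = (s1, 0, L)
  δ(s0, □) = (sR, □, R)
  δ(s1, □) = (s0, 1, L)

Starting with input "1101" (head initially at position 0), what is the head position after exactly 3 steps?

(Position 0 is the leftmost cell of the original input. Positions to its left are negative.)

Execution trace (head position shown):
Step 0: [s0]1101  (head at position 0)
Step 1: move left → [s1]□0101  (head at position -1)
Step 2: move left → [s0]□10101  (head at position -2)
Step 3: move right → □[sR]10101  (head at position -1)

After 3 steps, the head is at position -1.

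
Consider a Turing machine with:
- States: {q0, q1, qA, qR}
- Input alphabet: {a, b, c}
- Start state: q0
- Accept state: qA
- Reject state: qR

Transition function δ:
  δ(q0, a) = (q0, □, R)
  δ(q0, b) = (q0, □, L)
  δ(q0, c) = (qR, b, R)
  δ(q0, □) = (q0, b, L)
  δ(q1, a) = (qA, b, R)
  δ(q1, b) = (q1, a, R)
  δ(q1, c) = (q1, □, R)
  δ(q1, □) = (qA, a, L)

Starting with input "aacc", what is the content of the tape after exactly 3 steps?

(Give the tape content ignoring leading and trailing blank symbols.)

Execution trace:
Initial: [q0]aacc
Step 1: δ(q0, a) = (q0, □, R) → □[q0]acc
Step 2: δ(q0, a) = (q0, □, R) → □□[q0]cc
Step 3: δ(q0, c) = (qR, b, R) → □□b[qR]c

The machine reaches the reject state qR and halts.

After 3 steps, the tape (ignoring leading/trailing blanks) is: bc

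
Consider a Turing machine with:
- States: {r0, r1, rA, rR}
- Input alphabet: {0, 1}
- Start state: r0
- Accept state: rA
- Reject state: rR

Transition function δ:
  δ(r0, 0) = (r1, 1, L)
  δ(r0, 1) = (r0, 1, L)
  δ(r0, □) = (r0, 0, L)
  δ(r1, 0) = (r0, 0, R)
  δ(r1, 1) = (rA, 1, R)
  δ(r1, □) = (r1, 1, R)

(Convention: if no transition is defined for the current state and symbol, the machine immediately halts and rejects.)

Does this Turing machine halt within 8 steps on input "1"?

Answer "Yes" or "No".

Execution trace:
Initial: [r0]1
Step 1: δ(r0, 1) = (r0, 1, L) → [r0]□1
Step 2: δ(r0, □) = (r0, 0, L) → [r0]□01
Step 3: δ(r0, □) = (r0, 0, L) → [r0]□001
Step 4: δ(r0, □) = (r0, 0, L) → [r0]□0001
Step 5: δ(r0, □) = (r0, 0, L) → [r0]□00001
Step 6: δ(r0, □) = (r0, 0, L) → [r0]□000001
Step 7: δ(r0, □) = (r0, 0, L) → [r0]□0000001
Step 8: δ(r0, □) = (r0, 0, L) → [r0]□00000001

The machine has not reached a halting state after 8 steps.
The machine did not halt within the 8-step bound.

Answer: No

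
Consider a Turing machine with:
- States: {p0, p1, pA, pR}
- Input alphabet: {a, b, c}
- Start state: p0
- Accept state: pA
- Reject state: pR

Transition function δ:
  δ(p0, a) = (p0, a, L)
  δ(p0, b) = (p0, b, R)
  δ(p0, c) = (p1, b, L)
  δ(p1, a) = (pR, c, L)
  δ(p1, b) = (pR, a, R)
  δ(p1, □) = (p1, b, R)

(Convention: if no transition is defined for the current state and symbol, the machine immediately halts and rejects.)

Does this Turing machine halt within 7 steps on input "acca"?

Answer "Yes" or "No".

Execution trace:
Initial: [p0]acca
Step 1: δ(p0, a) = (p0, a, L) → [p0]□acca

No transition is defined for δ(p0, □). By convention the machine halts and rejects.
The machine halted after 1 step (within the 7-step bound).

Answer: Yes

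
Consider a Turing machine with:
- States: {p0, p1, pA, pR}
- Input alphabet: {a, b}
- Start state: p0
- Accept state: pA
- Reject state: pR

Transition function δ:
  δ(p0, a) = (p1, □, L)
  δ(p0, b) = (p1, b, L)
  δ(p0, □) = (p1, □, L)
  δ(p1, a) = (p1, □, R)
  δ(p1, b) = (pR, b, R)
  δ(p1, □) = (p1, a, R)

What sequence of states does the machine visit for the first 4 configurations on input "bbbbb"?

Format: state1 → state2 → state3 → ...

Execution trace:
Initial: [p0]bbbbb
Step 1: δ(p0, b) = (p1, b, L) → [p1]□bbbbb
Step 2: δ(p1, □) = (p1, a, R) → a[p1]bbbbb
Step 3: δ(p1, b) = (pR, b, R) → ab[pR]bbbb

The machine reaches the reject state pR and halts.

State sequence: p0 → p1 → p1 → pR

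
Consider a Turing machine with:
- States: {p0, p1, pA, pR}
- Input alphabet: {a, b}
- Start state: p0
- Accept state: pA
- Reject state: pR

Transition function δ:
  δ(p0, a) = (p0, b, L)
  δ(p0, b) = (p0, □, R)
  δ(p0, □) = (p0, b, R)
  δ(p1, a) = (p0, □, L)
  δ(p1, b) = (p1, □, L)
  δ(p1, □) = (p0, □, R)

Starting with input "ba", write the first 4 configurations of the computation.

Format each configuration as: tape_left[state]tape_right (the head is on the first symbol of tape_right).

Transitions applied:
Step 1: δ(p0, b) = (p0, □, R)
Step 2: δ(p0, a) = (p0, b, L)
Step 3: δ(p0, □) = (p0, b, R)

The first 4 configurations are:
[p0]ba ⊢ □[p0]a ⊢ [p0]□b ⊢ b[p0]b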